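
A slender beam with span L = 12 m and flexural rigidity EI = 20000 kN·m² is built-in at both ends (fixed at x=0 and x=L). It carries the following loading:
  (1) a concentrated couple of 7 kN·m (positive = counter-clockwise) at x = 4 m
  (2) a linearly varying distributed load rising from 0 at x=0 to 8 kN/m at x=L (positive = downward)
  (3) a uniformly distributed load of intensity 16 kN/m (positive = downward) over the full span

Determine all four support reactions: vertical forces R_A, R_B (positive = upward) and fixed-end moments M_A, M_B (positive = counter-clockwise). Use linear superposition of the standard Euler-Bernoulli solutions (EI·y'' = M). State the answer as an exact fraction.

R_A = 5003/45 kN, M_A = 1152/5 kN·m, R_B = 5797/45 kN, M_B = -3709/15 kN·m

Load 1 — applied couple M₀=7 kN·m at a=4 m (b=L-a=8):
  R_A = 6M₀ab/L³ = 6·7·4·8/12³ = 7/9 kN
  M_A = M₀b(2a-b)/L² = 7·8·(2·4-8)/12² = 0 kN·m
  R_B = -6M₀ab/L³ = -6·7·4·8/12³ = -7/9 kN
  M_B = M₀a(2b-a)/L² = 7·4·(2·8-4)/12² = 7/3 kN·m
Load 2 — triangular load w₀=8 kN/m (0→w₀ over full span):
  R_A = 3w₀L/20 = 3·8·12/20 = 72/5 kN
  M_A = w₀L²/30 = 8·12²/30 = 192/5 kN·m
  R_B = 7w₀L/20 = 7·8·12/20 = 168/5 kN
  M_B = -w₀L²/20 = -8·12²/20 = -288/5 kN·m
Load 3 — uniform load w=16 kN/m over full span:
  R_A = wL/2 = 16·12/2 = 96 kN
  M_A = wL²/12 = 16·12²/12 = 192 kN·m
  R_B = wL/2 = 16·12/2 = 96 kN
  M_B = -wL²/12 = -16·12²/12 = -192 kN·m
Superposition: R_A = 5003/45 kN, M_A = 1152/5 kN·m, R_B = 5797/45 kN, M_B = -3709/15 kN·m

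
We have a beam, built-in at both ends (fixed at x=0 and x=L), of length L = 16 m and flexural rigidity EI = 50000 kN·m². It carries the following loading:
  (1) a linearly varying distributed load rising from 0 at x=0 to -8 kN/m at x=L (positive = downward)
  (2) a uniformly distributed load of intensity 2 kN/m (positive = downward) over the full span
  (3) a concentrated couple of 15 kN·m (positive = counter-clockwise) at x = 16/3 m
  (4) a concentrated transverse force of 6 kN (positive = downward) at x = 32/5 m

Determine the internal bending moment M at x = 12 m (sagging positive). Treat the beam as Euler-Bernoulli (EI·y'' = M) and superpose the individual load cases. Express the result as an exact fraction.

M(12) = -1696/125 kN·m

Load 1 — triangular load w₀=-8 kN/m (0→w₀ over full span):
  M_1 = 3w₀Lx/20 - w₀L²/30 - w₀x³/(6L) = 3·(-8)·16·12/20 - (-8)·16²/30 - (-8)·12³/(6·16) = -272/15 kN·m
Load 2 — uniform load w=2 kN/m over full span:
  M_2 = wLx/2 - wL²/12 - wx²/2 = 2·16·12/2 - 2·16²/12 - 2·12²/2 = 16/3 kN·m
Load 3 — applied couple M₀=15 kN·m at a=16/3 m (b=L-a=32/3):
  M_3 = R_Ax - M_A - M₀  [x>a] with R_A=5/4, M_A=0 = (5/4)·12 - 0 - 15 = 0 kN·m
Load 4 — point force P=6 kN at a=32/5 m (b=L-a=48/5):
  M_4 = Pa²(a+3b)(L-x)/L³ - Pa²b/L²  [x>a] = 6·(32/5)²·((32/5)+3·(48/5))·(16-12)/16³ - 6·(32/5)²·(48/5)/16² = -96/125 kN·m
Superposition: M = Σ M_i = -1696/125 kN·m ≈ -13.568000 kN·m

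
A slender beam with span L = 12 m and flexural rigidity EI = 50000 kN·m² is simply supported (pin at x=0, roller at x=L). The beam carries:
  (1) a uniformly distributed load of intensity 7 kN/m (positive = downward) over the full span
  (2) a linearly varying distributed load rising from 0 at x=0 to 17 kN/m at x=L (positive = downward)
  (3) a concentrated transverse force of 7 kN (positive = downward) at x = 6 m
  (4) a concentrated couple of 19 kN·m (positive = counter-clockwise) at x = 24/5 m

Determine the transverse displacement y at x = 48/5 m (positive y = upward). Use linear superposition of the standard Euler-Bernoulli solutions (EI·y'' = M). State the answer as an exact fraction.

Load 1 — uniform load w=7 kN/m over full span:
  y_1 = -wx(L³-2Lx²+x³)/(24EI) = -7·(48/5)·(12³-2·12·(48/5)²+(48/5)³)/(24·50000) = -43848/1953125 m
Load 2 — triangular load w₀=17 kN/m (0→w₀ over full span):
  y_2 = -w₀x(7L⁴-10L²x²+3x⁴)/(360LEI) = -17·(48/5)·(7·12⁴-10·12²·(48/5)²+3·(48/5)⁴)/(360·12·50000) = -1399032/48828125 m
Load 3 — point force P=7 kN at a=6 m (b=L-a=6):
  y_3 = -Pa(L-x)(2Lx-a²-x²)/(6LEI)  [x>a] = -7·6·(12-(48/5))·(2·12·(48/5)-6²-(48/5)²)/(6·12·50000) = -4473/1562500 m
Load 4 — applied couple M₀=19 kN·m at a=24/5 m (b=L-a=36/5):
  y_4 = (M₀x³/(6L)-M₀(x-a)²/2+C₁x)/EI  [x>a] with C₁=M₀(3b²-L²)/(6L)=76/25 = (19·(48/5)³/(6·12)-19·((48/5)-(24/5))²/2+(76/25)·(48/5))/50000 = 342/390625 m
Superposition: y = Σ y_i = -10369053/195312500 m ≈ -0.053090 m

y(48/5) = -10369053/195312500 m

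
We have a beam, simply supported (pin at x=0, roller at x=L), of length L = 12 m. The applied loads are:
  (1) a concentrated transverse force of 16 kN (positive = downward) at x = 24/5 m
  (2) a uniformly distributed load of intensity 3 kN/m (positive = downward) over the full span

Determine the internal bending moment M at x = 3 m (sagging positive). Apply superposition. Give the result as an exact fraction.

Load 1 — point force P=16 kN at a=24/5 m (b=L-a=36/5):
  M_1 = Pbx/L  [x≤a] = 16·(36/5)·3/12 = 144/5 kN·m
Load 2 — uniform load w=3 kN/m over full span:
  M_2 = wx(L-x)/2 = 3·3·(12-3)/2 = 81/2 kN·m
Superposition: M = Σ M_i = 693/10 kN·m ≈ 69.300000 kN·m

M(3) = 693/10 kN·m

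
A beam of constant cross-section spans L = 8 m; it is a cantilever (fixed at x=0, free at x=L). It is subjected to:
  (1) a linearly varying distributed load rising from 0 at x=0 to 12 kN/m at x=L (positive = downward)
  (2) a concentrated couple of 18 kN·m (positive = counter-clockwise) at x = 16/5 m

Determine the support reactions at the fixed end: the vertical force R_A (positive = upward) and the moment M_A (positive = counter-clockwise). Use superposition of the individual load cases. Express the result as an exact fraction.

R_A = 48 kN, M_A = 238 kN·m

Load 1 — triangular load w₀=12 kN/m (0→w₀ over full span):
  R_A = w₀L/2 = 12·8/2 = 48 kN
  M_A = w₀L²/3 = 12·8²/3 = 256 kN·m
Load 2 — applied couple M₀=18 kN·m at a=16/5 m (b=L-a=24/5):
  R_A = 0 kN
  M_A = -M₀ = -18 kN·m
Superposition: R_A = 48 kN, M_A = 238 kN·m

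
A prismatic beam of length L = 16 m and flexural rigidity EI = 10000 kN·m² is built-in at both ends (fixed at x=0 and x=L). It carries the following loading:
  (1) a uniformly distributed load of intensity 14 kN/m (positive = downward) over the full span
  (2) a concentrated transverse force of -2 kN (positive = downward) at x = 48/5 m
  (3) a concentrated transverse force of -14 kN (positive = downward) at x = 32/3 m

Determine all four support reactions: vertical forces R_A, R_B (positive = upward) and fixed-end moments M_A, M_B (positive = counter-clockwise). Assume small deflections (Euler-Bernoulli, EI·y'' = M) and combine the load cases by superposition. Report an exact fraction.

R_A = 363374/3375 kN, M_A = 941632/3375 kN·m, R_B = 338626/3375 kN, M_B = -880448/3375 kN·m

Load 1 — uniform load w=14 kN/m over full span:
  R_A = wL/2 = 14·16/2 = 112 kN
  M_A = wL²/12 = 14·16²/12 = 896/3 kN·m
  R_B = wL/2 = 14·16/2 = 112 kN
  M_B = -wL²/12 = -14·16²/12 = -896/3 kN·m
Load 2 — point force P=-2 kN at a=48/5 m (b=L-a=32/5):
  R_A = Pb²(3a+b)/L³ = (-2)·(32/5)²·(3·(48/5)+(32/5))/16³ = -88/125 kN
  M_A = Pab²/L² = (-2)·(48/5)·(32/5)²/16² = -384/125 kN·m
  R_B = Pa²(a+3b)/L³ = (-2)·(48/5)²·((48/5)+3·(32/5))/16³ = -162/125 kN
  M_B = -Pa²b/L² = -(-2)·(48/5)²·(32/5)/16² = 576/125 kN·m
Load 3 — point force P=-14 kN at a=32/3 m (b=L-a=16/3):
  R_A = Pb²(3a+b)/L³ = (-14)·(16/3)²·(3·(32/3)+(16/3))/16³ = -98/27 kN
  M_A = Pab²/L² = (-14)·(32/3)·(16/3)²/16² = -448/27 kN·m
  R_B = Pa²(a+3b)/L³ = (-14)·(32/3)²·((32/3)+3·(16/3))/16³ = -280/27 kN
  M_B = -Pa²b/L² = -(-14)·(32/3)²·(16/3)/16² = 896/27 kN·m
Superposition: R_A = 363374/3375 kN, M_A = 941632/3375 kN·m, R_B = 338626/3375 kN, M_B = -880448/3375 kN·m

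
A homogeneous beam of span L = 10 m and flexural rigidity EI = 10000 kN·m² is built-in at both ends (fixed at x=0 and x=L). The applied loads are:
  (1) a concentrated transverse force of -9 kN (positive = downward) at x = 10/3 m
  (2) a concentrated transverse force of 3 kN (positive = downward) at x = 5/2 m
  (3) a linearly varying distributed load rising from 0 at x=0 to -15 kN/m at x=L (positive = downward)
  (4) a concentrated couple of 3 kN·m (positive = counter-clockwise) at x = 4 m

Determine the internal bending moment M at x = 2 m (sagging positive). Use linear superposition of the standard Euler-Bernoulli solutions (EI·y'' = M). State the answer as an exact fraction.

Load 1 — point force P=-9 kN at a=10/3 m (b=L-a=20/3):
  M_1 = Pb²(3a+b)x/L³ - Pab²/L²  [x≤a] = (-9)·(20/3)²·(3·(10/3)+(20/3))·2/10³ - (-9)·(10/3)·(20/3)²/10² = 0 kN·m
Load 2 — point force P=3 kN at a=5/2 m (b=L-a=15/2):
  M_2 = Pb²(3a+b)x/L³ - Pab²/L²  [x≤a] = 3·(15/2)²·(3·(5/2)+(15/2))·2/10³ - 3·(5/2)·(15/2)²/10² = 27/32 kN·m
Load 3 — triangular load w₀=-15 kN/m (0→w₀ over full span):
  M_3 = 3w₀Lx/20 - w₀L²/30 - w₀x³/(6L) = 3·(-15)·10·2/20 - (-15)·10²/30 - (-15)·2³/(6·10) = 7 kN·m
Load 4 — applied couple M₀=3 kN·m at a=4 m (b=L-a=6):
  M_4 = R_Ax - M_A  [x≤a] with R_A=54/125, M_A=9/25 = (54/125)·2 - (9/25) = 63/125 kN·m
Superposition: M = Σ M_i = 33391/4000 kN·m ≈ 8.347750 kN·m

M(2) = 33391/4000 kN·m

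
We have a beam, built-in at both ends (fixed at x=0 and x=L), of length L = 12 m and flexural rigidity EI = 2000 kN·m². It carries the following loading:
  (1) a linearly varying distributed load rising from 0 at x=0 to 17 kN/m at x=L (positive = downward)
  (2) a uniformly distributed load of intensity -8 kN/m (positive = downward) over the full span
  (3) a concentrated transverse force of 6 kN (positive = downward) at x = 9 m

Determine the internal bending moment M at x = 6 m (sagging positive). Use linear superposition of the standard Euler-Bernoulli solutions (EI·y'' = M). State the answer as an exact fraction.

M(6) = 21/4 kN·m

Load 1 — triangular load w₀=17 kN/m (0→w₀ over full span):
  M_1 = 3w₀Lx/20 - w₀L²/30 - w₀x³/(6L) = 3·17·12·6/20 - 17·12²/30 - 17·6³/(6·12) = 51 kN·m
Load 2 — uniform load w=-8 kN/m over full span:
  M_2 = wLx/2 - wL²/12 - wx²/2 = (-8)·12·6/2 - (-8)·12²/12 - (-8)·6²/2 = -48 kN·m
Load 3 — point force P=6 kN at a=9 m (b=L-a=3):
  M_3 = Pb²(3a+b)x/L³ - Pab²/L²  [x≤a] = 6·3²·(3·9+3)·6/12³ - 6·9·3²/12² = 9/4 kN·m
Superposition: M = Σ M_i = 21/4 kN·m ≈ 5.250000 kN·m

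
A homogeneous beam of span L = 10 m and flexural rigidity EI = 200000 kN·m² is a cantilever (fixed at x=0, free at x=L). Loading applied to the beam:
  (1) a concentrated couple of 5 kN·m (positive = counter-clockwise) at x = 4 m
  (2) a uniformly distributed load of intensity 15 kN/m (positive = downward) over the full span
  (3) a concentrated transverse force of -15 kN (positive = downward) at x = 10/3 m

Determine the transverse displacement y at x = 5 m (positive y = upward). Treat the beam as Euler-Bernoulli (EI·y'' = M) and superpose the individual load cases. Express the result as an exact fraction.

Load 1 — applied couple M₀=5 kN·m at a=4 m (b=L-a=6):
  y_1 = M₀a(2x-a)/(2EI)  [x>a] = 5·4·(2·5-4)/(2·200000) = 3/10000 m
Load 2 — uniform load w=15 kN/m over full span:
  y_2 = -wx²(x²-4Lx+6L²)/(24EI) = -15·5²·(5²-4·10·5+6·10²)/(24·200000) = -17/512 m
Load 3 — point force P=-15 kN at a=10/3 m (b=L-a=20/3):
  y_3 = -Pa²(3x-a)/(6EI)  [x>a] = -(-15)·(10/3)²·(3·5-(10/3))/(6·200000) = 7/4320 m
Superposition: y = Σ y_i = -270283/8640000 m ≈ -0.031283 m

y(5) = -270283/8640000 m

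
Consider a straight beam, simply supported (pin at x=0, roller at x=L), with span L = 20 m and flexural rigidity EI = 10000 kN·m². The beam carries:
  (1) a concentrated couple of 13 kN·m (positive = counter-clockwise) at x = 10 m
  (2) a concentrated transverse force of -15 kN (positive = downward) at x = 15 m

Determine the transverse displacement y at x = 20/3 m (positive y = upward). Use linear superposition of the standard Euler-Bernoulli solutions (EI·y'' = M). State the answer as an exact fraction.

Load 1 — applied couple M₀=13 kN·m at a=10 m (b=L-a=10):
  y_1 = (M₀x³/(6L)+C₁x)/EI  [x≤a] with C₁=M₀(3b²-L²)/(6L)=-65/6 = (13·(20/3)³/(6·20)+(-65/6)·(20/3))/10000 = -13/3240 m
Load 2 — point force P=-15 kN at a=15 m (b=L-a=5):
  y_2 = -Pbx(L²-b²-x²)/(6LEI)  [x≤a] = -(-15)·5·(20/3)·(20²-5²-(20/3)²)/(6·20·10000) = 119/864 m
Superposition: y = Σ y_i = 1733/12960 m ≈ 0.133719 m

y(20/3) = 1733/12960 m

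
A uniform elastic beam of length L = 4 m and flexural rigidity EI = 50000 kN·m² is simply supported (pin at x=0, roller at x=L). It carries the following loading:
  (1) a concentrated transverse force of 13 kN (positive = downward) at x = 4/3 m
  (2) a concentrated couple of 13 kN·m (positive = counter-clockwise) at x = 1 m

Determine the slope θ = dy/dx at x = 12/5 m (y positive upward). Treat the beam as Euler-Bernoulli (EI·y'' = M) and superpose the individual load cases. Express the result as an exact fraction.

Load 1 — point force P=13 kN at a=4/3 m (b=L-a=8/3):
  θ_1 = -Pa(2L²-6Lx+3x²+a²)/(6LEI)  [x>a] = -13·(4/3)·(2·4²-6·4·(12/5)+3·(12/5)²+(4/3)²)/(6·4·50000) = 598/6328125 rad
Load 2 — applied couple M₀=13 kN·m at a=1 m (b=L-a=3):
  θ_2 = (M₀x²/(2L)-M₀(x-a)+C₁)/EI  [x>a] with C₁=M₀(3b²-L²)/(6L)=143/24 = (13·(12/5)²/(2·4)-13·((12/5)-1)+(143/24))/50000 = -1729/30000000 rad
Superposition: θ = Σ θ_i = 29861/810000000 rad ≈ 0.000037 rad

θ(12/5) = 29861/810000000 rad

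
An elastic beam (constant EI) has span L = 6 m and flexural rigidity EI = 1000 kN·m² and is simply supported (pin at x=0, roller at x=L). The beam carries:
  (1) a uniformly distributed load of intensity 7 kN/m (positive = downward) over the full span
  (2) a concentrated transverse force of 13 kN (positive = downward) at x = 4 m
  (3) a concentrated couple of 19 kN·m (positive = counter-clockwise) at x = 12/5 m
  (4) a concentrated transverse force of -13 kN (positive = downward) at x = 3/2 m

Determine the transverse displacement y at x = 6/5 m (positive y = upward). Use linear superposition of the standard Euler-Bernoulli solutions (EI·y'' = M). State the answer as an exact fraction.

y(6/5) = -1980049/30000000 m

Load 1 — uniform load w=7 kN/m over full span:
  y_1 = -wx(L³-2Lx²+x³)/(24EI) = -7·(6/5)·(6³-2·6·(6/5)²+(6/5)³)/(24·1000) = -5481/78125 m
Load 2 — point force P=13 kN at a=4 m (b=L-a=2):
  y_2 = -Pbx(L²-b²-x²)/(6LEI)  [x≤a] = -13·2·(6/5)·(6²-2²-(6/5)²)/(6·6·1000) = -2483/93750 m
Load 3 — applied couple M₀=19 kN·m at a=12/5 m (b=L-a=18/5):
  y_3 = (M₀x³/(6L)+C₁x)/EI  [x≤a] with C₁=M₀(3b²-L²)/(6L)=38/25 = (19·(6/5)³/(6·6)+(38/25)·(6/5))/1000 = 171/62500 m
Load 4 — point force P=-13 kN at a=3/2 m (b=L-a=9/2):
  y_4 = -Pbx(L²-b²-x²)/(6LEI)  [x≤a] = -(-13)·(9/2)·(6/5)·(6²-(9/2)²-(6/5)²)/(6·6·1000) = 55809/2000000 m
Superposition: y = Σ y_i = -1980049/30000000 m ≈ -0.066002 m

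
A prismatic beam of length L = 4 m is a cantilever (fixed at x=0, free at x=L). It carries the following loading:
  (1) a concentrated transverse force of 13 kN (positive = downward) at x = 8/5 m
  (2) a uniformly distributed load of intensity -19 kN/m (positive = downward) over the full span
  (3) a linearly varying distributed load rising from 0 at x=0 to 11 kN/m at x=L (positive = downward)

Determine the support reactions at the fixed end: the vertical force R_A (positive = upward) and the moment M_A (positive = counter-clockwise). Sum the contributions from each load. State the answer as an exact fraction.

R_A = -41 kN, M_A = -1088/15 kN·m

Load 1 — point force P=13 kN at a=8/5 m (b=L-a=12/5):
  R_A = P = 13 kN
  M_A = Pa = 13·(8/5) = 104/5 kN·m
Load 2 — uniform load w=-19 kN/m over full span:
  R_A = wL = (-19)·4 = -76 kN
  M_A = wL²/2 = (-19)·4²/2 = -152 kN·m
Load 3 — triangular load w₀=11 kN/m (0→w₀ over full span):
  R_A = w₀L/2 = 11·4/2 = 22 kN
  M_A = w₀L²/3 = 11·4²/3 = 176/3 kN·m
Superposition: R_A = -41 kN, M_A = -1088/15 kN·m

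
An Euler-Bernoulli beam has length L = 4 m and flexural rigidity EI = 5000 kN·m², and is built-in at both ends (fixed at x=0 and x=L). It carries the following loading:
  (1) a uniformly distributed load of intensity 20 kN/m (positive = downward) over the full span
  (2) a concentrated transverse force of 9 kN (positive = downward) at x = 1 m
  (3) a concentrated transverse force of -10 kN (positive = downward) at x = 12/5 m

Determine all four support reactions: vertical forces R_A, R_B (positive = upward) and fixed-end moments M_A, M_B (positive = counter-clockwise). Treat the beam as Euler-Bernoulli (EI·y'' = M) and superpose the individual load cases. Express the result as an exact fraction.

R_A = 35259/800 kN, M_A = 33467/1200 kN·m, R_B = 27941/800 kN, M_B = -27113/1200 kN·m

Load 1 — uniform load w=20 kN/m over full span:
  R_A = wL/2 = 20·4/2 = 40 kN
  M_A = wL²/12 = 20·4²/12 = 80/3 kN·m
  R_B = wL/2 = 20·4/2 = 40 kN
  M_B = -wL²/12 = -20·4²/12 = -80/3 kN·m
Load 2 — point force P=9 kN at a=1 m (b=L-a=3):
  R_A = Pb²(3a+b)/L³ = 9·3²·(3·1+3)/4³ = 243/32 kN
  M_A = Pab²/L² = 9·1·3²/4² = 81/16 kN·m
  R_B = Pa²(a+3b)/L³ = 9·1²·(1+3·3)/4³ = 45/32 kN
  M_B = -Pa²b/L² = -9·1²·3/4² = -27/16 kN·m
Load 3 — point force P=-10 kN at a=12/5 m (b=L-a=8/5):
  R_A = Pb²(3a+b)/L³ = (-10)·(8/5)²·(3·(12/5)+(8/5))/4³ = -88/25 kN
  M_A = Pab²/L² = (-10)·(12/5)·(8/5)²/4² = -96/25 kN·m
  R_B = Pa²(a+3b)/L³ = (-10)·(12/5)²·((12/5)+3·(8/5))/4³ = -162/25 kN
  M_B = -Pa²b/L² = -(-10)·(12/5)²·(8/5)/4² = 144/25 kN·m
Superposition: R_A = 35259/800 kN, M_A = 33467/1200 kN·m, R_B = 27941/800 kN, M_B = -27113/1200 kN·m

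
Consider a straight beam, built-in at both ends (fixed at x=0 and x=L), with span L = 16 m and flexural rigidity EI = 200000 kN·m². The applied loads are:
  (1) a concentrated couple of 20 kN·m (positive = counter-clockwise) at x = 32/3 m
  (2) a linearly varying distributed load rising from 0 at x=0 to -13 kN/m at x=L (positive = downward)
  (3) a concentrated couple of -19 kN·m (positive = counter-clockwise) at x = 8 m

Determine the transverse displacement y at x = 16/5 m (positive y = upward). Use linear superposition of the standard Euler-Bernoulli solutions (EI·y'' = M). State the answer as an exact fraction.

Load 1 — applied couple M₀=20 kN·m at a=32/3 m (b=L-a=16/3):
  y_1 = (R_Ax³/6 - M_Ax²/2)/EI  [x≤a] with R_A=5/3, M_A=20/3 = ((5/3)·(16/5)³/6 - (20/3)·(16/5)²/2)/200000 = -88/703125 m
Load 2 — triangular load w₀=-13 kN/m (0→w₀ over full span):
  y_2 = -w₀x²(L-x)²(x+2L)/(120LEI) = -(-13)·(16/5)²·(16-(16/5))²·((16/5)+2·16)/(120·16·200000) = 292864/146484375 m
Load 3 — applied couple M₀=-19 kN·m at a=8 m (b=L-a=8):
  y_3 = (R_Ax³/6 - M_Ax²/2)/EI  [x≤a] with R_A=-57/32, M_A=-19/4 = ((-57/32)·(16/5)³/6 - (-19/4)·(16/5)²/2)/200000 = 57/781250 m
Superposition: y = Σ y_i = 1711309/878906250 m ≈ 0.001947 m

y(16/5) = 1711309/878906250 m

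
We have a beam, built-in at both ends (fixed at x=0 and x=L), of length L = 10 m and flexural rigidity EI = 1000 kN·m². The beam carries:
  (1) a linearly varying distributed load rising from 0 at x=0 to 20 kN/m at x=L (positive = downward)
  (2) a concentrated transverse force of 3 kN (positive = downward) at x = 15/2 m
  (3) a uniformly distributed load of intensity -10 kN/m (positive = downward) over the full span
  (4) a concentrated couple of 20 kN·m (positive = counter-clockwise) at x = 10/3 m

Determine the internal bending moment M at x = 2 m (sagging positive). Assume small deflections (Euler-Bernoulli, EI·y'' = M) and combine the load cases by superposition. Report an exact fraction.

Load 1 — triangular load w₀=20 kN/m (0→w₀ over full span):
  M_1 = 3w₀Lx/20 - w₀L²/30 - w₀x³/(6L) = 3·20·10·2/20 - 20·10²/30 - 20·2³/(6·10) = -28/3 kN·m
Load 2 — point force P=3 kN at a=15/2 m (b=L-a=5/2):
  M_2 = Pb²(3a+b)x/L³ - Pab²/L²  [x≤a] = 3·(5/2)²·(3·(15/2)+(5/2))·2/10³ - 3·(15/2)·(5/2)²/10² = -15/32 kN·m
Load 3 — uniform load w=-10 kN/m over full span:
  M_3 = wLx/2 - wL²/12 - wx²/2 = (-10)·10·2/2 - (-10)·10²/12 - (-10)·2²/2 = 10/3 kN·m
Load 4 — applied couple M₀=20 kN·m at a=10/3 m (b=L-a=20/3):
  M_4 = R_Ax - M_A  [x≤a] with R_A=8/3, M_A=0 = (8/3)·2 - 0 = 16/3 kN·m
Superposition: M = Σ M_i = -109/96 kN·m ≈ -1.135417 kN·m

M(2) = -109/96 kN·m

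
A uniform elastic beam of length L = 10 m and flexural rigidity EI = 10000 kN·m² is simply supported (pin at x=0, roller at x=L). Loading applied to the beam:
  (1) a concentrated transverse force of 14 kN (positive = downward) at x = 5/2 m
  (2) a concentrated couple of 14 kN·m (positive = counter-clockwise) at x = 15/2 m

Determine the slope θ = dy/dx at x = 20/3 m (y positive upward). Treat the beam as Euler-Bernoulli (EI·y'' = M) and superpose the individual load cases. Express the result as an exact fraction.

Load 1 — point force P=14 kN at a=5/2 m (b=L-a=15/2):
  θ_1 = -Pa(2L²-6Lx+3x²+a²)/(6LEI)  [x>a] = -14·(5/2)·(2·10²-6·10·(20/3)+3·(20/3)²+(5/2)²)/(6·10·10000) = 203/57600 rad
Load 2 — applied couple M₀=14 kN·m at a=15/2 m (b=L-a=5/2):
  θ_2 = (M₀x²/(2L)+C₁)/EI  [x≤a] with C₁=M₀(3b²-L²)/(6L)=-455/24 = (14·(20/3)²/(2·10)+(-455/24))/10000 = 7/5760 rad
Superposition: θ = Σ θ_i = 91/19200 rad ≈ 0.004740 rad

θ(20/3) = 91/19200 rad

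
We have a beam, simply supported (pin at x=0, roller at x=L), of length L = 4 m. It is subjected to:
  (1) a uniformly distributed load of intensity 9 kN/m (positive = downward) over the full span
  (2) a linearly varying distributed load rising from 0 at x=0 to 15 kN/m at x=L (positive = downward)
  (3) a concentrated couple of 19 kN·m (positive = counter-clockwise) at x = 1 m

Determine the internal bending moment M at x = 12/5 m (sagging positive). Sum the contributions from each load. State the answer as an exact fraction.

M(12/5) = 626/25 kN·m

Load 1 — uniform load w=9 kN/m over full span:
  M_1 = wx(L-x)/2 = 9·(12/5)·(4-(12/5))/2 = 432/25 kN·m
Load 2 — triangular load w₀=15 kN/m (0→w₀ over full span):
  M_2 = w₀Lx/6 - w₀x³/(6L) = 15·4·(12/5)/6 - 15·(12/5)³/(6·4) = 384/25 kN·m
Load 3 — applied couple M₀=19 kN·m at a=1 m (b=L-a=3):
  M_3 = M₀x/L - M₀  [x>a] = 19·(12/5)/4 - 19 = -38/5 kN·m
Superposition: M = Σ M_i = 626/25 kN·m ≈ 25.040000 kN·m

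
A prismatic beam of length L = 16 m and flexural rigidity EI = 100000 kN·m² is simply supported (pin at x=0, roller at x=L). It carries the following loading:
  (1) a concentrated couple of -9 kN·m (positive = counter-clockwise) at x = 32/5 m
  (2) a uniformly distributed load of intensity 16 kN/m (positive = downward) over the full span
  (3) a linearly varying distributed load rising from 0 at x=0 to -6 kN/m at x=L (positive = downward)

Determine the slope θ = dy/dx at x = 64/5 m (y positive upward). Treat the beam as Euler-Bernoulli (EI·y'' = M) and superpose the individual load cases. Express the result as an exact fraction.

θ(64/5) = 206117/11718750 rad

Load 1 — applied couple M₀=-9 kN·m at a=32/5 m (b=L-a=48/5):
  θ_1 = (M₀x²/(2L)-M₀(x-a)+C₁)/EI  [x>a] with C₁=M₀(3b²-L²)/(6L)=-48/25 = ((-9)·(64/5)²/(2·16)-(-9)·((64/5)-(32/5))+(-48/25))/100000 = 3/31250 rad
Load 2 — uniform load w=16 kN/m over full span:
  θ_2 = -w(L³-6Lx²+4x³)/(24EI) = -16·(16³-6·16·(64/5)²+4·(64/5)³)/(24·100000) = 8448/390625 rad
Load 3 — triangular load w₀=-6 kN/m (0→w₀ over full span):
  θ_3 = -w₀(7L⁴-30L²x²+15x⁴)/(360LEI) = -(-6)·(7·16⁴-30·16²·(64/5)²+15·(64/5)⁴)/(360·16·100000) = -24224/5859375 rad
Superposition: θ = Σ θ_i = 206117/11718750 rad ≈ 0.017589 rad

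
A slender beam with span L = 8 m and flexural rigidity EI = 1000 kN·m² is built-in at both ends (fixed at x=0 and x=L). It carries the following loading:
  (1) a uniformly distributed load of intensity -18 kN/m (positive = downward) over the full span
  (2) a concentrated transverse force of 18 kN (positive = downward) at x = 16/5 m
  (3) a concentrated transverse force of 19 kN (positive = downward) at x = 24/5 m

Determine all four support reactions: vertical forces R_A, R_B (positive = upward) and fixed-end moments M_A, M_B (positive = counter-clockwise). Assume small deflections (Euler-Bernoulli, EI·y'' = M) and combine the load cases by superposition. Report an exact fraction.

Load 1 — uniform load w=-18 kN/m over full span:
  R_A = wL/2 = (-18)·8/2 = -72 kN
  M_A = wL²/12 = (-18)·8²/12 = -96 kN·m
  R_B = wL/2 = (-18)·8/2 = -72 kN
  M_B = -wL²/12 = -(-18)·8²/12 = 96 kN·m
Load 2 — point force P=18 kN at a=16/5 m (b=L-a=24/5):
  R_A = Pb²(3a+b)/L³ = 18·(24/5)²·(3·(16/5)+(24/5))/8³ = 1458/125 kN
  M_A = Pab²/L² = 18·(16/5)·(24/5)²/8² = 2592/125 kN·m
  R_B = Pa²(a+3b)/L³ = 18·(16/5)²·((16/5)+3·(24/5))/8³ = 792/125 kN
  M_B = -Pa²b/L² = -18·(16/5)²·(24/5)/8² = -1728/125 kN·m
Load 3 — point force P=19 kN at a=24/5 m (b=L-a=16/5):
  R_A = Pb²(3a+b)/L³ = 19·(16/5)²·(3·(24/5)+(16/5))/8³ = 836/125 kN
  M_A = Pab²/L² = 19·(24/5)·(16/5)²/8² = 1824/125 kN·m
  R_B = Pa²(a+3b)/L³ = 19·(24/5)²·((24/5)+3·(16/5))/8³ = 1539/125 kN
  M_B = -Pa²b/L² = -19·(24/5)²·(16/5)/8² = -2736/125 kN·m
Superposition: R_A = -6706/125 kN, M_A = -7584/125 kN·m, R_B = -6669/125 kN, M_B = 7536/125 kN·m

R_A = -6706/125 kN, M_A = -7584/125 kN·m, R_B = -6669/125 kN, M_B = 7536/125 kN·m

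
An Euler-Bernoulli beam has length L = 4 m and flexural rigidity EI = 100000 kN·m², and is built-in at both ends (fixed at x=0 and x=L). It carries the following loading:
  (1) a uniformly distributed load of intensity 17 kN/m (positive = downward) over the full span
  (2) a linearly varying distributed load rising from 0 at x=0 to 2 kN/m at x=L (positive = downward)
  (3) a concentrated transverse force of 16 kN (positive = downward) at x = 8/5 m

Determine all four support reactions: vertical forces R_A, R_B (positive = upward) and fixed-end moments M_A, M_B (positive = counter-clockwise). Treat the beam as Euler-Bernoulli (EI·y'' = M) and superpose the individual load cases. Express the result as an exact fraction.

Load 1 — uniform load w=17 kN/m over full span:
  R_A = wL/2 = 17·4/2 = 34 kN
  M_A = wL²/12 = 17·4²/12 = 68/3 kN·m
  R_B = wL/2 = 17·4/2 = 34 kN
  M_B = -wL²/12 = -17·4²/12 = -68/3 kN·m
Load 2 — triangular load w₀=2 kN/m (0→w₀ over full span):
  R_A = 3w₀L/20 = 3·2·4/20 = 6/5 kN
  M_A = w₀L²/30 = 2·4²/30 = 16/15 kN·m
  R_B = 7w₀L/20 = 7·2·4/20 = 14/5 kN
  M_B = -w₀L²/20 = -2·4²/20 = -8/5 kN·m
Load 3 — point force P=16 kN at a=8/5 m (b=L-a=12/5):
  R_A = Pb²(3a+b)/L³ = 16·(12/5)²·(3·(8/5)+(12/5))/4³ = 1296/125 kN
  M_A = Pab²/L² = 16·(8/5)·(12/5)²/4² = 1152/125 kN·m
  R_B = Pa²(a+3b)/L³ = 16·(8/5)²·((8/5)+3·(12/5))/4³ = 704/125 kN
  M_B = -Pa²b/L² = -16·(8/5)²·(12/5)/4² = -768/125 kN·m
Superposition: R_A = 5696/125 kN, M_A = 12356/375 kN·m, R_B = 5304/125 kN, M_B = -11404/375 kN·m

R_A = 5696/125 kN, M_A = 12356/375 kN·m, R_B = 5304/125 kN, M_B = -11404/375 kN·m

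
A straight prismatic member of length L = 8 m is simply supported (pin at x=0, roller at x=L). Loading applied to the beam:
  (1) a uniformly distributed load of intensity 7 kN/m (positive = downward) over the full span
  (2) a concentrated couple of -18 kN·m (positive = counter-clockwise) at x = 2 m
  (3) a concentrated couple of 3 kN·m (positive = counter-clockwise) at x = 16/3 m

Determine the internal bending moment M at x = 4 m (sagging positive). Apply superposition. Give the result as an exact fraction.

M(4) = 133/2 kN·m

Load 1 — uniform load w=7 kN/m over full span:
  M_1 = wx(L-x)/2 = 7·4·(8-4)/2 = 56 kN·m
Load 2 — applied couple M₀=-18 kN·m at a=2 m (b=L-a=6):
  M_2 = M₀x/L - M₀  [x>a] = (-18)·4/8 - (-18) = 9 kN·m
Load 3 — applied couple M₀=3 kN·m at a=16/3 m (b=L-a=8/3):
  M_3 = M₀x/L  [x≤a] = 3·4/8 = 3/2 kN·m
Superposition: M = Σ M_i = 133/2 kN·m ≈ 66.500000 kN·m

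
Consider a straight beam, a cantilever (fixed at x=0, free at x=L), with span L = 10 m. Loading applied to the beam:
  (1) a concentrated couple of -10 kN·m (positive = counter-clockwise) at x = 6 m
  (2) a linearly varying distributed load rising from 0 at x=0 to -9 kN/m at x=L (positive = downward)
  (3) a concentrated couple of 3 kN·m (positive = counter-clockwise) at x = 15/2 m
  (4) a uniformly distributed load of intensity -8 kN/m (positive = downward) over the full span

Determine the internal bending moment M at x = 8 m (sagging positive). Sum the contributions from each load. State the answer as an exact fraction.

M(8) = 164/5 kN·m

Load 1 — applied couple M₀=-10 kN·m at a=6 m (b=L-a=4):
  M_1 = 0  [x>a] = 0 kN·m
Load 2 — triangular load w₀=-9 kN/m (0→w₀ over full span):
  M_2 = w₀Lx/2 - w₀L²/3 - w₀x³/(6L) = (-9)·10·8/2 - (-9)·10²/3 - (-9)·8³/(6·10) = 84/5 kN·m
Load 3 — applied couple M₀=3 kN·m at a=15/2 m (b=L-a=5/2):
  M_3 = 0  [x>a] = 0 kN·m
Load 4 — uniform load w=-8 kN/m over full span:
  M_4 = -w(L-x)²/2 = -(-8)·(10-8)²/2 = 16 kN·m
Superposition: M = Σ M_i = 164/5 kN·m ≈ 32.800000 kN·m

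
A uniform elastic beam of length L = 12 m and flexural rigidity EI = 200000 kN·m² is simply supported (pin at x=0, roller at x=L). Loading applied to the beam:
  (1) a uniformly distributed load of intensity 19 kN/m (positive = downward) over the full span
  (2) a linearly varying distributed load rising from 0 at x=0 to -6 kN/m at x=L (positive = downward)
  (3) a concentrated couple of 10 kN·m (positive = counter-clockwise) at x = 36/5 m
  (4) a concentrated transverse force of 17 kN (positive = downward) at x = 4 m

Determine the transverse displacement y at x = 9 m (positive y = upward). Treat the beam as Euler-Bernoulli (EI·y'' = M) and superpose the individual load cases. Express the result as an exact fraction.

y(9) = -815617/48000000 m

Load 1 — uniform load w=19 kN/m over full span:
  y_1 = -wx(L³-2Lx²+x³)/(24EI) = -19·9·(12³-2·12·9²+9³)/(24·200000) = -29241/1600000 m
Load 2 — triangular load w₀=-6 kN/m (0→w₀ over full span):
  y_2 = -w₀x(7L⁴-10L²x²+3x⁴)/(360LEI) = -(-6)·9·(7·12⁴-10·12²·9²+3·9⁴)/(360·12·200000) = 9639/3200000 m
Load 3 — applied couple M₀=10 kN·m at a=36/5 m (b=L-a=24/5):
  y_3 = (M₀x³/(6L)-M₀(x-a)²/2+C₁x)/EI  [x>a] with C₁=M₀(3b²-L²)/(6L)=-52/5 = (10·9³/(6·12)-10·(9-(36/5))²/2+(-52/5)·9)/200000 = -171/4000000 m
Load 4 — point force P=17 kN at a=4 m (b=L-a=8):
  y_4 = -Pa(L-x)(2Lx-a²-x²)/(6LEI)  [x>a] = -17·4·(12-9)·(2·12·9-4²-9²)/(6·12·200000) = -2023/1200000 m
Superposition: y = Σ y_i = -815617/48000000 m ≈ -0.016992 m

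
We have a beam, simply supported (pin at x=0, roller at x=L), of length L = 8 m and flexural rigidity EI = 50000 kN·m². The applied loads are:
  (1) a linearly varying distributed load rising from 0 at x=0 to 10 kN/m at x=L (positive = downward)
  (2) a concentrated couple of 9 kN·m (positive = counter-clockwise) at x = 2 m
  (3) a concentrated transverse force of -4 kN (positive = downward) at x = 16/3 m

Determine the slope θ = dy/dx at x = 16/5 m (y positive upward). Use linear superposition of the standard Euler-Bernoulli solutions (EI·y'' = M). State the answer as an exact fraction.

θ(16/5) = -1122859/2025000000 rad

Load 1 — triangular load w₀=10 kN/m (0→w₀ over full span):
  θ_1 = -w₀(7L⁴-30L²x²+15x⁴)/(360LEI) = -10·(7·8⁴-30·8²·(16/5)²+15·(16/5)⁴)/(360·8·50000) = -2584/3515625 rad
Load 2 — applied couple M₀=9 kN·m at a=2 m (b=L-a=6):
  θ_2 = (M₀x²/(2L)-M₀(x-a)+C₁)/EI  [x>a] with C₁=M₀(3b²-L²)/(6L)=33/4 = (9·(16/5)²/(2·8)-9·((16/5)-2)+(33/4))/50000 = 321/5000000 rad
Load 3 — point force P=-4 kN at a=16/3 m (b=L-a=8/3):
  θ_3 = -Pb(L²-b²-3x²)/(6LEI)  [x≤a] = -(-4)·(8/3)·(8²-(8/3)²-3·(16/5)²)/(6·8·50000) = 736/6328125 rad
Superposition: θ = Σ θ_i = -1122859/2025000000 rad ≈ -0.000554 rad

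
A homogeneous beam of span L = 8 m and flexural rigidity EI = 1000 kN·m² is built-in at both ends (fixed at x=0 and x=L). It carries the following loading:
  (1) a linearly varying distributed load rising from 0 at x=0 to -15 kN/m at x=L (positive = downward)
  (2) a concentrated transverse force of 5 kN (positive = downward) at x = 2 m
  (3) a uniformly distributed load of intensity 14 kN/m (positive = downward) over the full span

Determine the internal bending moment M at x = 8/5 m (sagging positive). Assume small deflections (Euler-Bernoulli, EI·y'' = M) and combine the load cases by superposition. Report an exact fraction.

Load 1 — triangular load w₀=-15 kN/m (0→w₀ over full span):
  M_1 = 3w₀Lx/20 - w₀L²/30 - w₀x³/(6L) = 3·(-15)·8·(8/5)/20 - (-15)·8²/30 - (-15)·(8/5)³/(6·8) = 112/25 kN·m
Load 2 — point force P=5 kN at a=2 m (b=L-a=6):
  M_2 = Pb²(3a+b)x/L³ - Pab²/L²  [x≤a] = 5·6²·(3·2+6)·(8/5)/8³ - 5·2·6²/8² = 9/8 kN·m
Load 3 — uniform load w=14 kN/m over full span:
  M_3 = wLx/2 - wL²/12 - wx²/2 = 14·8·(8/5)/2 - 14·8²/12 - 14·(8/5)²/2 = -224/75 kN·m
Superposition: M = Σ M_i = 1571/600 kN·m ≈ 2.618333 kN·m

M(8/5) = 1571/600 kN·m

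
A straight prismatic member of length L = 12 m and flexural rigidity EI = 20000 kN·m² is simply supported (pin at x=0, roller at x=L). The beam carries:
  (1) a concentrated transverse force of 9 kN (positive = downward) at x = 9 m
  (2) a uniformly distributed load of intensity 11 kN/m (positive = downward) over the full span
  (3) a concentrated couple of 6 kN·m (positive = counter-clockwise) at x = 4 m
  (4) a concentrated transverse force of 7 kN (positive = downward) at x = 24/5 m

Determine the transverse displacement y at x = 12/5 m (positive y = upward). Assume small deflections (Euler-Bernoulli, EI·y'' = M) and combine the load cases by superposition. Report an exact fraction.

y(12/5) = -2518323/25000000 m

Load 1 — point force P=9 kN at a=9 m (b=L-a=3):
  y_1 = -Pbx(L²-b²-x²)/(6LEI)  [x≤a] = -9·3·(12/5)·(12²-3²-(12/5)²)/(6·12·20000) = -29079/5000000 m
Load 2 — uniform load w=11 kN/m over full span:
  y_2 = -wx(L³-2Lx²+x³)/(24EI) = -11·(12/5)·(12³-2·12·(12/5)²+(12/5)³)/(24·20000) = -34452/390625 m
Load 3 — applied couple M₀=6 kN·m at a=4 m (b=L-a=8):
  y_3 = (M₀x³/(6L)+C₁x)/EI  [x≤a] with C₁=M₀(3b²-L²)/(6L)=4 = (6·(12/5)³/(6·12)+4·(12/5))/20000 = 42/78125 m
Load 4 — point force P=7 kN at a=24/5 m (b=L-a=36/5):
  y_4 = -Pbx(L²-b²-x²)/(6LEI)  [x≤a] = -7·(36/5)·(12/5)·(12²-(36/5)²-(12/5)²)/(6·12·20000) = -567/78125 m
Superposition: y = Σ y_i = -2518323/25000000 m ≈ -0.100733 m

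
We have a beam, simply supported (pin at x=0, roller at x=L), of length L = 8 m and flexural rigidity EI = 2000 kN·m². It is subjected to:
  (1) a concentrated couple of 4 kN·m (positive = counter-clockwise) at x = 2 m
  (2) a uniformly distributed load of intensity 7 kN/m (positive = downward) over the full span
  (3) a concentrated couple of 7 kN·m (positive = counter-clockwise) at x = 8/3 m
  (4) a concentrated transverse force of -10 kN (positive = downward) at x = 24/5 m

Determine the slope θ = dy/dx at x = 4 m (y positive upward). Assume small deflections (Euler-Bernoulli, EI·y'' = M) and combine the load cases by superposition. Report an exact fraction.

Load 1 — applied couple M₀=4 kN·m at a=2 m (b=L-a=6):
  θ_1 = (M₀x²/(2L)-M₀(x-a)+C₁)/EI  [x>a] with C₁=M₀(3b²-L²)/(6L)=11/3 = (4·4²/(2·8)-4·(4-2)+(11/3))/2000 = -1/6000 rad
Load 2 — uniform load w=7 kN/m over full span:
  θ_2 = -w(L³-6Lx²+4x³)/(24EI) = -7·(8³-6·8·4²+4·4³)/(24·2000) = 0 rad
Load 3 — applied couple M₀=7 kN·m at a=8/3 m (b=L-a=16/3):
  θ_3 = (M₀x²/(2L)-M₀(x-a)+C₁)/EI  [x>a] with C₁=M₀(3b²-L²)/(6L)=28/9 = (7·4²/(2·8)-7·(4-(8/3))+(28/9))/2000 = 7/18000 rad
Load 4 — point force P=-10 kN at a=24/5 m (b=L-a=16/5):
  θ_4 = -Pb(L²-b²-3x²)/(6LEI)  [x≤a] = -(-10)·(16/5)·(8²-(16/5)²-3·4²)/(6·8·2000) = 6/3125 rad
Superposition: θ = Σ θ_i = 241/112500 rad ≈ 0.002142 rad

θ(4) = 241/112500 rad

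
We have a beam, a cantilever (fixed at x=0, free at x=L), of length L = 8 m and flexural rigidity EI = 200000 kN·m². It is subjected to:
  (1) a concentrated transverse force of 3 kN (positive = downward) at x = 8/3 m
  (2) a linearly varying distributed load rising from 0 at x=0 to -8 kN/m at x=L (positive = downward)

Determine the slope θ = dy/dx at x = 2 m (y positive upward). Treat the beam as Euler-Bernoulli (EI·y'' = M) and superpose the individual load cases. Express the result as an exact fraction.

θ(2) = 67/50000 rad

Load 1 — point force P=3 kN at a=8/3 m (b=L-a=16/3):
  θ_1 = -Px(2a-x)/(2EI)  [x≤a] = -3·2·(2·(8/3)-2)/(2·200000) = -1/20000 rad
Load 2 — triangular load w₀=-8 kN/m (0→w₀ over full span):
  θ_2 = (w₀Lx²/4-w₀L²x/3-w₀x⁴/(24L))/EI = ((-8)·8·2²/4-(-8)·8²·2/3-(-8)·2⁴/(24·8))/200000 = 139/100000 rad
Superposition: θ = Σ θ_i = 67/50000 rad ≈ 0.001340 rad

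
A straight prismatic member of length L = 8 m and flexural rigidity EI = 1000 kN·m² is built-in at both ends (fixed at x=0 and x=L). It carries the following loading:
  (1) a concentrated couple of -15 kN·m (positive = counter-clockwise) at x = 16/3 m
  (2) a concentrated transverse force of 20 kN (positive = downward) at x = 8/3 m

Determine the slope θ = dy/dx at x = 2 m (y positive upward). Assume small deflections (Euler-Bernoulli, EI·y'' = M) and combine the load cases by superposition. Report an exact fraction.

θ(2) = -23/1800 rad

Load 1 — applied couple M₀=-15 kN·m at a=16/3 m (b=L-a=8/3):
  θ_1 = (R_Ax²/2 - M_Ax)/EI  [x≤a] with R_A=-5/2, M_A=-5 = ((-5/2)·2²/2 - (-5)·2)/1000 = 1/200 rad
Load 2 — point force P=20 kN at a=8/3 m (b=L-a=16/3):
  θ_2 = -Pb²x(2aL-(3a+b)x)/(2L³EI)  [x≤a] = -20·(16/3)²·2·(2·(8/3)·8-(3·(8/3)+(16/3))·2)/(2·8³·1000) = -4/225 rad
Superposition: θ = Σ θ_i = -23/1800 rad ≈ -0.012778 rad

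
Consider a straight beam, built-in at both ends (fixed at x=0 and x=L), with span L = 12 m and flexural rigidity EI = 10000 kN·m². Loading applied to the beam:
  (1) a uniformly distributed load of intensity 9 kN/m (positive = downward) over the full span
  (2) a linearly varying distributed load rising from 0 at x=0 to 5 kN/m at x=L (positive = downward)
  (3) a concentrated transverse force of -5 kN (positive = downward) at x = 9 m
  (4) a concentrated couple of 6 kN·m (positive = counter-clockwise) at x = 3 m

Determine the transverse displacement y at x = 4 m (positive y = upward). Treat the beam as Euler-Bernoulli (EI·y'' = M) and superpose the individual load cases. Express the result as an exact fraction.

Load 1 — uniform load w=9 kN/m over full span:
  y_1 = -wx²(L-x)²/(24EI) = -9·4²·(12-4)²/(24·10000) = -24/625 m
Load 2 — triangular load w₀=5 kN/m (0→w₀ over full span):
  y_2 = -w₀x²(L-x)²(x+2L)/(120LEI) = -5·4²·(12-4)²·(4+2·12)/(120·12·10000) = -56/5625 m
Load 3 — point force P=-5 kN at a=9 m (b=L-a=3):
  y_3 = -Pb²x²(3aL-(3a+b)x)/(6L³EI)  [x≤a] = -(-5)·3²·4²·(3·9·12-(3·9+3)·4)/(6·12³·10000) = 17/12000 m
Load 4 — applied couple M₀=6 kN·m at a=3 m (b=L-a=9):
  y_4 = (R_Ax³/6 - M_Ax²/2 - M₀(x-a)²/2)/EI  [x>a] with R_A=9/16, M_A=-9/8 = ((9/16)·4³/6 - (-9/8)·4²/2 - 6·(4-3)²/2)/10000 = 3/2500 m
Superposition: y = Σ y_i = -8233/180000 m ≈ -0.045739 m

y(4) = -8233/180000 m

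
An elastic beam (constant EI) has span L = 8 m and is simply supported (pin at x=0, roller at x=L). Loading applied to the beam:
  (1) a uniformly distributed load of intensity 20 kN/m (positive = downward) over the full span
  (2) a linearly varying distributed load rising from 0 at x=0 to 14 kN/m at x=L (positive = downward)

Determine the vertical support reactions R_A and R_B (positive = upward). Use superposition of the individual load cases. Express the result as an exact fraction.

Load 1 — uniform load w=20 kN/m over full span:
  R_A = wL/2 = 20·8/2 = 80 kN
  R_B = wL/2 = 20·8/2 = 80 kN
Load 2 — triangular load w₀=14 kN/m (0→w₀ over full span):
  R_A = w₀L/6 = 14·8/6 = 56/3 kN
  R_B = w₀L/3 = 14·8/3 = 112/3 kN
Superposition: R_A = 296/3 kN, R_B = 352/3 kN

R_A = 296/3 kN, R_B = 352/3 kN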